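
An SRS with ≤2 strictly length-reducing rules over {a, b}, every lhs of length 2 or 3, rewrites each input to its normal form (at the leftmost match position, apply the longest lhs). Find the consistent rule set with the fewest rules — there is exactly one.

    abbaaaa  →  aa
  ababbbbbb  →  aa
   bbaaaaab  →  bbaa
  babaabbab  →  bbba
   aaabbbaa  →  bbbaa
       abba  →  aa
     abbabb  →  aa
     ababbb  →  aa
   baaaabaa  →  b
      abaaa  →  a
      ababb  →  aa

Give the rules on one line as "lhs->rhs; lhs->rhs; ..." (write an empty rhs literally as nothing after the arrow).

aaa->; ab->a

  | abbaaaa => abaaaa => aaaaa => aa
  | ababbbbbb => aabbbbbb => aabbbbb => aabbbb => aabbb => aabb => aab => aa
  | bbaaaaab => bbaab => bbaa
  | babaabbab => baaabbab => bbbab => bbba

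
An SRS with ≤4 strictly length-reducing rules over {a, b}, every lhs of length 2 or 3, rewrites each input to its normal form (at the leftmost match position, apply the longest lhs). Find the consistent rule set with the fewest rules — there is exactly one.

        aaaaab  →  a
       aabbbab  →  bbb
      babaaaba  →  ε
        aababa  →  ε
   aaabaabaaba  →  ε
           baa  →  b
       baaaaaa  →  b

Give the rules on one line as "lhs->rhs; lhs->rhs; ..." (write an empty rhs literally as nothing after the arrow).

  | aaaaab => aaab => ab => a
  | aabbbab => bbbab => bbb
  | babaaaba => baaaba => baba => ba => ε
  | aababa => baba => ba => ε

aa->; ab->a; ba->; baa->b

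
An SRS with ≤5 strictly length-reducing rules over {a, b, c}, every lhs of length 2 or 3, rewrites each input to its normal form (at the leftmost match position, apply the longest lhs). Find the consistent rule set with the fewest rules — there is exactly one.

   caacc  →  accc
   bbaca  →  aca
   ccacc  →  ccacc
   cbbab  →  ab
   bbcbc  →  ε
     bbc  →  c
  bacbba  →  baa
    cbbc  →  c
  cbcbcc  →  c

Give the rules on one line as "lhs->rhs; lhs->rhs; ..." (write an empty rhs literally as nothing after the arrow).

  | caacc => accc
  | bbaca => aca
  | ccacc
  | cbbab => bbab => ab

bb->; bc->; caa->ac; cb->b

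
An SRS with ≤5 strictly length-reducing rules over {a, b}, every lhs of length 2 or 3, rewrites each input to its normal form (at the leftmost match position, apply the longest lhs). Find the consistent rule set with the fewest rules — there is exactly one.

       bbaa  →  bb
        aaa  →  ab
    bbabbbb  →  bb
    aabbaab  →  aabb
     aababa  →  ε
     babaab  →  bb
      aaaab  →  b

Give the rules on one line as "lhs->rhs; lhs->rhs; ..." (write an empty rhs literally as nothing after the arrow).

  | bbaa => bba => bb
  | aaa => ab
  | bbabbbb => bbbbbb => bbbbb => bbbb => bbb => bb
  | aabbaab => aabbab => aabbb => aabb

aaa->ab; aba->; ba->b; bbb->bb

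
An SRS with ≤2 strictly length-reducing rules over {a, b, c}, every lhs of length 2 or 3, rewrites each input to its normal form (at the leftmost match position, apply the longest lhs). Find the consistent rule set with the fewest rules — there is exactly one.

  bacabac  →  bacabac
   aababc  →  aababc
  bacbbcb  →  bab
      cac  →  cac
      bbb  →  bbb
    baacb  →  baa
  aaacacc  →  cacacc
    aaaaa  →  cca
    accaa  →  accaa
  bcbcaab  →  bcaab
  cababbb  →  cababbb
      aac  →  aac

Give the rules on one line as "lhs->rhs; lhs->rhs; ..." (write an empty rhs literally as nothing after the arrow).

  | bacabac
  | aababc
  | bacbbcb => babcb => bab
  | cac

aaa->ca; cb->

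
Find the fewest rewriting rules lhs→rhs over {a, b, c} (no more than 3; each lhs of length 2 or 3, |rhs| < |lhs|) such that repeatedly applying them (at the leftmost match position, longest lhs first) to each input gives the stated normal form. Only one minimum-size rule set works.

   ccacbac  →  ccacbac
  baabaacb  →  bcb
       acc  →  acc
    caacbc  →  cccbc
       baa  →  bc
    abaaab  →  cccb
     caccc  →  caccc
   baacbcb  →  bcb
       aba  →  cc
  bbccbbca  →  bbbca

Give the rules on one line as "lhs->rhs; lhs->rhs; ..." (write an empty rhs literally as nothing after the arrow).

aa->c; aba->cc; bcc->

  | ccacbac
  | baabaacb => bcbaacb => bcbccb => bcb
  | acc
  | caacbc => cccbc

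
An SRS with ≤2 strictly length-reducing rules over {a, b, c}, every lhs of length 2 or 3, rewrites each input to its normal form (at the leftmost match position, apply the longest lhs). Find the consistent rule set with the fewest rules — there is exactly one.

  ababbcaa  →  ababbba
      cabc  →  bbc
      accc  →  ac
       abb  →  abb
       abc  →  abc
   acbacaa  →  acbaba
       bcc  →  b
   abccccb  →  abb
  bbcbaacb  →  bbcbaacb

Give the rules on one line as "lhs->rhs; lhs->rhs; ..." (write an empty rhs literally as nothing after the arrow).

  | ababbcaa => ababbba
  | cabc => bbc
  | accc => ac
  | abb

ca->b; cc->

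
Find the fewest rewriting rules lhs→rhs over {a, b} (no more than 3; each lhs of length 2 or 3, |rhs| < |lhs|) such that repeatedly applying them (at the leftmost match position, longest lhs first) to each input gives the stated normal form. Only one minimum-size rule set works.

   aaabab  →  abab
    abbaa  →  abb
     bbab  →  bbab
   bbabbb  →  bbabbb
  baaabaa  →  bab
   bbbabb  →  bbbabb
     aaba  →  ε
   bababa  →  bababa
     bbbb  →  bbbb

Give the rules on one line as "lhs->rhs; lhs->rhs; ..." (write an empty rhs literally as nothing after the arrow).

  | aaabab => abab
  | abbaa => abb
  | bbab
  | bbabbb

aa->; aab->a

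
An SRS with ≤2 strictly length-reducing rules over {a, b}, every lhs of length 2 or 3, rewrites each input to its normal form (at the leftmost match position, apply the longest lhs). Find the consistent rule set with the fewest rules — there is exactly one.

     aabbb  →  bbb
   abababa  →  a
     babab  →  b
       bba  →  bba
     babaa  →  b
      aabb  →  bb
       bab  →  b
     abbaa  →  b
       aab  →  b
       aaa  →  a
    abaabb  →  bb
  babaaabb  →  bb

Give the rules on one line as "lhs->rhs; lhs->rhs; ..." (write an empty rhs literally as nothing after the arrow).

aa->; ab->

  | aabbb => bbb
  | abababa => ababa => aba => a
  | babab => bab => b
  | bba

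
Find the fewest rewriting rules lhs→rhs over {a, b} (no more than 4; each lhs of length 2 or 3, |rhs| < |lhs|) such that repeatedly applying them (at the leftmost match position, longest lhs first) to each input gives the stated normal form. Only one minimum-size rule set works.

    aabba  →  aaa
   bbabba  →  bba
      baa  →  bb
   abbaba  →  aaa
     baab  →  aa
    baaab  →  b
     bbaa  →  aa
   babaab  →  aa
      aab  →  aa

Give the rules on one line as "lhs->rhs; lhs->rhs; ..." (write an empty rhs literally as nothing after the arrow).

ab->a; baa->bb; bab->; bbb->aa

  | aabba => aaba => aaa
  | bbabba => bba
  | baa => bb
  | abbaba => ababa => aaba => aaa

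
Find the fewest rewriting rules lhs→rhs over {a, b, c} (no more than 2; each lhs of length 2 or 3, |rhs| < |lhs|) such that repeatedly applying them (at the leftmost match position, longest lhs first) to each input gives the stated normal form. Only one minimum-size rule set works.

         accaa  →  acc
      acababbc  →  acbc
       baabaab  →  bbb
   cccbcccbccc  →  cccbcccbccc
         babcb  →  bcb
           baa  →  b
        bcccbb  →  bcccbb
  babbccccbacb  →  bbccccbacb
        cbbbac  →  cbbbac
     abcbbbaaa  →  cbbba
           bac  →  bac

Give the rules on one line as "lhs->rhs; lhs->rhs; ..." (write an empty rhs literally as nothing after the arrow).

aa->; ab->

  | accaa => acc
  | acababbc => acabbc => acbc
  | baabaab => bbaab => bbb
  | cccbcccbccc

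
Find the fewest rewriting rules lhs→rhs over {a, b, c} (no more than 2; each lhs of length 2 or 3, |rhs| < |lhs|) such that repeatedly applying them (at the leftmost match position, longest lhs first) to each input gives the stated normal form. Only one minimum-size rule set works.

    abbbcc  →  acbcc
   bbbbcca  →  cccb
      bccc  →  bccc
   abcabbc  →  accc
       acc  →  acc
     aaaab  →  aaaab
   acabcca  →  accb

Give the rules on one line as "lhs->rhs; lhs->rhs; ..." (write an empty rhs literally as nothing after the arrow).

bb->c; ca->b

  | abbbcc => acbcc
  | bbbbcca => cbbcca => cccca => cccb
  | bccc
  | abcabbc => abbbbc => acbbc => accc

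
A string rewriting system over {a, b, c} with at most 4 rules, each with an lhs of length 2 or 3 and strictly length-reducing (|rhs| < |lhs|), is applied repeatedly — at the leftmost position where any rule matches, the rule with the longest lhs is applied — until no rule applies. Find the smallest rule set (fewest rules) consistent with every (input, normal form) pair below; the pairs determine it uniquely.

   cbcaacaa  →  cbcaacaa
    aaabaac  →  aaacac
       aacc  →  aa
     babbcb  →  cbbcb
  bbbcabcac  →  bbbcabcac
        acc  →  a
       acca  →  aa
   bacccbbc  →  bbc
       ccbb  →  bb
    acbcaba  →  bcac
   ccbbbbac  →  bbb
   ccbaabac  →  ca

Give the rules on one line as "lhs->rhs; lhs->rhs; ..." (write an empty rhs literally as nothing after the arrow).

  | cbcaacaa
  | aaabaac => aaacac
  | aacc => aa
  | babbcb => cbbcb

acb->b; ba->c; cc->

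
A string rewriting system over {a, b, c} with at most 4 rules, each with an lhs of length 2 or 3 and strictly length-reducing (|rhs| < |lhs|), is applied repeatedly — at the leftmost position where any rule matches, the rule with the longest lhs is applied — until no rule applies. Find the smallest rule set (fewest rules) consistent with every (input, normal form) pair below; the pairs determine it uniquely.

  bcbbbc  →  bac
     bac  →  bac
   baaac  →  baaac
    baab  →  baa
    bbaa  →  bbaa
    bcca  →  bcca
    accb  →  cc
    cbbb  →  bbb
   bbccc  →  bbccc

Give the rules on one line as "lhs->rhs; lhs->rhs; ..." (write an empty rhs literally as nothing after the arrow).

  | bcbbbc => babbc => babc => bac
  | bac
  | baaac
  | baab => baa

ab->a; acb->cc; bcb->ba; cb->b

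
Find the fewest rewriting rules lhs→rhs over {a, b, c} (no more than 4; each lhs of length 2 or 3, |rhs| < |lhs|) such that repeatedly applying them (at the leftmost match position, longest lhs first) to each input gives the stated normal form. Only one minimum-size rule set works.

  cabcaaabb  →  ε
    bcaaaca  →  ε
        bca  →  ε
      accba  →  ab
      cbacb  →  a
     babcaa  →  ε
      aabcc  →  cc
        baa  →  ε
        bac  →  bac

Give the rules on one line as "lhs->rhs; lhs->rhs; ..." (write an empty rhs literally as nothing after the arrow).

aa->b; bb->; ca->b; cb->

  | cabcaaabb => bbcaaabb => caaabb => baabb => bbbb => bb => ε
  | bcaaaca => bbaaca => aaca => bca => bb => ε
  | bca => bb => ε
  | accba => aca => ab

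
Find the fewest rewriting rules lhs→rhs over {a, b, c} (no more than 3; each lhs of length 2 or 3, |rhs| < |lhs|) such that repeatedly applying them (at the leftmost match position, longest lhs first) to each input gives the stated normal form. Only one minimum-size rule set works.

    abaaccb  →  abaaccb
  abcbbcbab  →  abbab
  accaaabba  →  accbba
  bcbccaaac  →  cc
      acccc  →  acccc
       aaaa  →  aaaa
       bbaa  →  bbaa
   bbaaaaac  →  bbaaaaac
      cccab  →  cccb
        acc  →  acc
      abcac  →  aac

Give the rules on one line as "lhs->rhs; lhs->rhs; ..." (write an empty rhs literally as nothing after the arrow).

  | abaaccb
  | abcbbcbab => abbcbab => abbab
  | accaaabba => accaabba => accabba => accbba
  | bcbccaaac => bccaaac => caaac => caac => cac => cc

bc->; ca->c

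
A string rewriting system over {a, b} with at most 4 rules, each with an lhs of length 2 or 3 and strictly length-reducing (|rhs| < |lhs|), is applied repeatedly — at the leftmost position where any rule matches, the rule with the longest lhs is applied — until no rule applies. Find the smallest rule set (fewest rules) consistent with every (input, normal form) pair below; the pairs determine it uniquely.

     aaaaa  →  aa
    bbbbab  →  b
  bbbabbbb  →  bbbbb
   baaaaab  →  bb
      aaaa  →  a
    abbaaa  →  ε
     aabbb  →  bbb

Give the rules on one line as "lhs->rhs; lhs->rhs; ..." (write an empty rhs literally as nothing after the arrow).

  | aaaaa => aa
  | bbbbab => bbab => ab => b
  | bbbabbbb => babbbb => bbbbb
  | baaaaab => baab => bab => bb

aaa->; ab->b; bba->a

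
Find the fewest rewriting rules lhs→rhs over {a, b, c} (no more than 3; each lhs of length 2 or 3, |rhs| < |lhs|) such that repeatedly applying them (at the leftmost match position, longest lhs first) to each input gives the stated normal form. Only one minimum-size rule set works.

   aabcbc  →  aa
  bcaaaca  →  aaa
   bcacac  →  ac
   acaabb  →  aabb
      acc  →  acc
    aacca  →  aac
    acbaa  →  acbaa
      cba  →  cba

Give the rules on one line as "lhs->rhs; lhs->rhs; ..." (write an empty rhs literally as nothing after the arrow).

bc->; ca->

  | aabcbc => aabc => aa
  | bcaaaca => aaaca => aaa
  | bcacac => acac => ac
  | acaabb => aabb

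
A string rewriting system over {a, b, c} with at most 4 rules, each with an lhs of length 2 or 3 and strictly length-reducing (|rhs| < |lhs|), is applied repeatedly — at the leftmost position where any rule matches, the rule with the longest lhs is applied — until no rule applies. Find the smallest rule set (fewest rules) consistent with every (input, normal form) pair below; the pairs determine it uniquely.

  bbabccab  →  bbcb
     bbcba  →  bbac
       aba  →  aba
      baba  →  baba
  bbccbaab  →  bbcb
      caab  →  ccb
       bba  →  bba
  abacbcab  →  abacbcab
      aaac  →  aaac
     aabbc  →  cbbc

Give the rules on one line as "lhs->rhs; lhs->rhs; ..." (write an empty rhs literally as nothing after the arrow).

  | bbabccab => bbaab => bbcb
  | bbcba => bbac
  | aba
  | baba

aab->cb; bcc->; cba->ac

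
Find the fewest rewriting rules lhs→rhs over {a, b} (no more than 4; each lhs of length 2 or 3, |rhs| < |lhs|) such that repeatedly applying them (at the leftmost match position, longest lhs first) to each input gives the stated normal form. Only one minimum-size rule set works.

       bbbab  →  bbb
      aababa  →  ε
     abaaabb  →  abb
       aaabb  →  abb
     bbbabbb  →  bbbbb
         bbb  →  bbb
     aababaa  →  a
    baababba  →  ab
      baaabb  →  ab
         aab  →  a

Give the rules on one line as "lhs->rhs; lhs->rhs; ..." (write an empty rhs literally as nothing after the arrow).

aa->; aab->a; ba->

  | bbbab => bbb
  | aababa => aaba => aa => ε
  | abaaabb => aaabb => abb
  | aaabb => abb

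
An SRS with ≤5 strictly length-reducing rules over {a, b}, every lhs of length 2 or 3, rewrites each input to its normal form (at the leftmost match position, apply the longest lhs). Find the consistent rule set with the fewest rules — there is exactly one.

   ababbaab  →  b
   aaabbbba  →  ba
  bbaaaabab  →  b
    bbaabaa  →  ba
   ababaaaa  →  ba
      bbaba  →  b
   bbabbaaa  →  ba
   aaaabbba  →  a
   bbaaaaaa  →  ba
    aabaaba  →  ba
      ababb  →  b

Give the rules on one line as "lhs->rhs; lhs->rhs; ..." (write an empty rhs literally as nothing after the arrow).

  | ababbaab => abbaab => baab => bab => b
  | aaabbbba => babbbba => bbbba => abba => ba
  | bbaaaabab => aaaaabab => baaabab => baabab => babab => bab => b
  | bbaabaa => aaabaa => babaa => baa => ba

aa->b; ab->; baa->ba; bb->a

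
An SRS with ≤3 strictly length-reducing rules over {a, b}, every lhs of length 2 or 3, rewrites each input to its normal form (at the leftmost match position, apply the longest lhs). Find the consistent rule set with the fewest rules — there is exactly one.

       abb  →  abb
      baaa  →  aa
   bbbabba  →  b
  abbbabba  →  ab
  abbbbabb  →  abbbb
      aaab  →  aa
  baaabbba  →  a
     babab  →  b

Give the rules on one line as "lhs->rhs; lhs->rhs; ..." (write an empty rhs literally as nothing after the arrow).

  | abb
  | baaa => aa
  | bbbabba => bbba => b
  | abbbabba => abbba => ab

aab->a; ba->; bba->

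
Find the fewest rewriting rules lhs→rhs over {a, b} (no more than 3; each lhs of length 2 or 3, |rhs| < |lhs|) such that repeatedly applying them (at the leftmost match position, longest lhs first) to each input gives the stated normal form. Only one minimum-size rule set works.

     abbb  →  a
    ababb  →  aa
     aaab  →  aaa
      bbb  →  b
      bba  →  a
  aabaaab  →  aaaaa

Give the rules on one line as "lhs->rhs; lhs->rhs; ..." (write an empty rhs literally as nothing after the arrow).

ab->a; bb->

  | abbb => abb => ab => a
  | ababb => aabb => aab => aa
  | aaab => aaa
  | bbb => b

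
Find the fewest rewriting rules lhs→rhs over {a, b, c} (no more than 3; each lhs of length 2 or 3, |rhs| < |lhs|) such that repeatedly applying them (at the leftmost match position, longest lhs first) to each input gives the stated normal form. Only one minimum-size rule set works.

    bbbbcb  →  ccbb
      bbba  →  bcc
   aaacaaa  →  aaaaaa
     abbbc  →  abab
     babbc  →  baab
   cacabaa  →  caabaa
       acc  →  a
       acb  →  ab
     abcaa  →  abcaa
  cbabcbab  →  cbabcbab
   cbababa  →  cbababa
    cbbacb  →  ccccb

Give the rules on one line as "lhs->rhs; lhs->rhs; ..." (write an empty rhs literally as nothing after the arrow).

  | bbbbcb => bbabb => ccbb
  | bbba => bcc
  | aaacaaa => aaaaaa
  | abbbc => abab

ac->a; bba->cc; bbc->ab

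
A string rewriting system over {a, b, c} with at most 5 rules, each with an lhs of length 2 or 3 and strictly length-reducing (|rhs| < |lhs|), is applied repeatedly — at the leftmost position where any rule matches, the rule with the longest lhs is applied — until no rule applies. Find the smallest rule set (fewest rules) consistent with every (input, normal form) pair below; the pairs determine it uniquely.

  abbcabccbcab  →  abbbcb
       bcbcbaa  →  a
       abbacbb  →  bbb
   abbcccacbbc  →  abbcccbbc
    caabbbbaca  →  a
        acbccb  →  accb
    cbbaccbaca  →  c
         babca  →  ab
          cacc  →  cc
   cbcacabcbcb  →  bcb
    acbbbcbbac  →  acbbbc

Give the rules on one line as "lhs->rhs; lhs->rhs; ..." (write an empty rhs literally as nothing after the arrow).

  | abbcabccbcab => abbbccbcab => abbbccab => abbbcb
  | bcbcbaa => bcbaa => bcaa => ba => a
  | abbacbb => abacbb => aacbb => bbb
  | abbcccacbbc => abbcccbbc

aac->b; ba->a; ca->; cbc->c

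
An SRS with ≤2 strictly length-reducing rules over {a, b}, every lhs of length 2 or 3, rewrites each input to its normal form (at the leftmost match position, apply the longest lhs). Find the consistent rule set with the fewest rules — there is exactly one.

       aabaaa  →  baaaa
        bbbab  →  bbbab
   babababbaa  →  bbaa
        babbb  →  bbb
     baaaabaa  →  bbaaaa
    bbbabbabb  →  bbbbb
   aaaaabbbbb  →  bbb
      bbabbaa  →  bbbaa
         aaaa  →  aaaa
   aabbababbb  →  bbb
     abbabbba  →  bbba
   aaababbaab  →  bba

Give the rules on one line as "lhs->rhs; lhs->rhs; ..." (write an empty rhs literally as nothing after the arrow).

aab->ba; abb->b

  | aabaaa => baaaa
  | bbbab
  | babababbaa => bababbaa => babbaa => bbaa
  | babbb => bbb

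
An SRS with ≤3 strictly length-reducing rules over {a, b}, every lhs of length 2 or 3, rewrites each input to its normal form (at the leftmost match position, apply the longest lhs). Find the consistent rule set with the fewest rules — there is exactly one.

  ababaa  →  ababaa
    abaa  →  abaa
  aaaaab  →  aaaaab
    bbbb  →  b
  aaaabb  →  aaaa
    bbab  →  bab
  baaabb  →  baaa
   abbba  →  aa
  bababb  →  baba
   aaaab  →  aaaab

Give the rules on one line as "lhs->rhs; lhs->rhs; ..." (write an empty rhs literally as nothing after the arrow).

bb->; bba->ba; bbb->

  | ababaa
  | abaa
  | aaaaab
  | bbbb => b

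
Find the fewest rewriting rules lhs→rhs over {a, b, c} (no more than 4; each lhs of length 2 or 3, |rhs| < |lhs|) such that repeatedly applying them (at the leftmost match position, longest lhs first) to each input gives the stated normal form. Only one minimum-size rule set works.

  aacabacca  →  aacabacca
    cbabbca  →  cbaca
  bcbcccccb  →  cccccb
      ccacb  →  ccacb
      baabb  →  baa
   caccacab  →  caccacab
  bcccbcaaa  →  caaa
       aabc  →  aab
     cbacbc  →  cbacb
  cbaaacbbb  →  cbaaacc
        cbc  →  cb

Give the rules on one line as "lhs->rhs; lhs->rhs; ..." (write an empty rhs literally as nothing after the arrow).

  | aacabacca
  | cbabbca => cbaca
  | bcbcccccb => bbcccccb => cccccb
  | ccacb

bb->; bbb->c; bc->b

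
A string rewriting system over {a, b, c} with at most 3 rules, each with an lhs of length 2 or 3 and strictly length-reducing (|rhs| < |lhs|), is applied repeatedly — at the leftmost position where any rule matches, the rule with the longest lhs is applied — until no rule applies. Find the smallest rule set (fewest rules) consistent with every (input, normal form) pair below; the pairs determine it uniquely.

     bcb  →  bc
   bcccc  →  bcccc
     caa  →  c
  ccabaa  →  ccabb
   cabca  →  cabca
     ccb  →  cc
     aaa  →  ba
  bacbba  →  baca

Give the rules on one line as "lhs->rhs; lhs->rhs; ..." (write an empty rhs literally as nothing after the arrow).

  | bcb => bc
  | bcccc
  | caa => cb => c
  | ccabaa => ccabb

aa->b; cb->c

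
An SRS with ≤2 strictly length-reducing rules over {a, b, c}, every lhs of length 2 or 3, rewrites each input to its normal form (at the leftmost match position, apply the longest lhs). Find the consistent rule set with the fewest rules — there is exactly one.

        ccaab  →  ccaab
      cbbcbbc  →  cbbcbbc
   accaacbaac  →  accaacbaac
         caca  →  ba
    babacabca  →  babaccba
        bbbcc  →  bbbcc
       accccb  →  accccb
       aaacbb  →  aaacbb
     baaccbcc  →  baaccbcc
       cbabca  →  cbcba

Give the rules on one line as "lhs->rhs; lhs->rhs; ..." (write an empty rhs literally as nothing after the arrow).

  | ccaab
  | cbbcbbc
  | accaacbaac
  | caca => ba

abc->cb; cac->b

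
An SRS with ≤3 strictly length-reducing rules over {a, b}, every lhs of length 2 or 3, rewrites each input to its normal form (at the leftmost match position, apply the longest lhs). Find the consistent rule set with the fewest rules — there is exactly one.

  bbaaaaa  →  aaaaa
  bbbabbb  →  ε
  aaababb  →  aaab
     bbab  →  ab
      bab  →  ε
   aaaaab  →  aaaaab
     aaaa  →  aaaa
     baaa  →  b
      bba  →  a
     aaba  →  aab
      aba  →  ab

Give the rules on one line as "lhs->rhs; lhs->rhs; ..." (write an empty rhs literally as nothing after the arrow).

  | bbaaaaa => aaaaa
  | bbbabbb => babbb => bbbb => bb => ε
  | aaababb => aaabbb => aaab
  | bbab => ab

ba->b; bb->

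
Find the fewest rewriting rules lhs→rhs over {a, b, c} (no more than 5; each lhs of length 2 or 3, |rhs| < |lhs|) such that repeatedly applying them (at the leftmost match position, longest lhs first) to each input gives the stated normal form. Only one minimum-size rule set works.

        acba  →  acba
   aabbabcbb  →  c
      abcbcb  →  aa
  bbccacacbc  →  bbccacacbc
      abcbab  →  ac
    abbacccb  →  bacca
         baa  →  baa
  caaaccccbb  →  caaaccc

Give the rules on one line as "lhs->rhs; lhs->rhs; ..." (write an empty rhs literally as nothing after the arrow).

ab->; aba->ca; abc->aa; ccb->ca

  | acba
  | aabbabcbb => ababcbb => cabcbb => caabb => cab => c
  | abcbcb => aabcb => aaab => aa
  | bbccacacbc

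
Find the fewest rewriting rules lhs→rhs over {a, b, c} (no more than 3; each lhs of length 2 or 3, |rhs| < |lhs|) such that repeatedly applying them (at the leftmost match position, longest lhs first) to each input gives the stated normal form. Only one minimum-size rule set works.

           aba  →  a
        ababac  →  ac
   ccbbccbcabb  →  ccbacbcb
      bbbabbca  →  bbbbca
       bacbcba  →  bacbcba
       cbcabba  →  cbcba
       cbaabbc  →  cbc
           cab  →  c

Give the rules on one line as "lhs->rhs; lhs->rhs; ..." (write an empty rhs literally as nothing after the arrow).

  | aba => a
  | ababac => abac => ac
  | ccbbccbcabb => ccbacbcabb => ccbacbcb
  | bbbabbca => bbbbca

ab->; bcc->ac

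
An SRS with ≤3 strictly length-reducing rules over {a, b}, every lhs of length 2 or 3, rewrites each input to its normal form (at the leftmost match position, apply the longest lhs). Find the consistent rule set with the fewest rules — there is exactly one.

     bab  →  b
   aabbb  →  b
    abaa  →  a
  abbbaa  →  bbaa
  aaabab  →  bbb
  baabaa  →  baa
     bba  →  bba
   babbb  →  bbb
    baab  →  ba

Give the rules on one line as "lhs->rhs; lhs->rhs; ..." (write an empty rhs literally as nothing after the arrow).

aaa->bb; ab->; aba->

  | bab => b
  | aabbb => abb => b
  | abaa => a
  | abbbaa => bbaa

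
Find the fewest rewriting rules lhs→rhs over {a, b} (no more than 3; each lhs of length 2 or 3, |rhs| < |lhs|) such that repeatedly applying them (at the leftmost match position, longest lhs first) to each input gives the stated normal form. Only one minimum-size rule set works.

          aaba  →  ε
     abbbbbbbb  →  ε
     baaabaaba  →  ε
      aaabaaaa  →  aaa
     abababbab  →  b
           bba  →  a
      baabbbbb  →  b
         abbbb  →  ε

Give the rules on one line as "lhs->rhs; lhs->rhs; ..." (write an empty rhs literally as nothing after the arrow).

  | aaba => aba => ba => ε
  | abbbbbbbb => bbbbbbbb => bbbbbb => bbbb => bb => ε
  | baaabaaba => aabaaba => abaaba => baaba => aba => ba => ε
  | aaabaaaa => aabaaaa => abaaaa => baaaa => aaa

ab->b; ba->; bb->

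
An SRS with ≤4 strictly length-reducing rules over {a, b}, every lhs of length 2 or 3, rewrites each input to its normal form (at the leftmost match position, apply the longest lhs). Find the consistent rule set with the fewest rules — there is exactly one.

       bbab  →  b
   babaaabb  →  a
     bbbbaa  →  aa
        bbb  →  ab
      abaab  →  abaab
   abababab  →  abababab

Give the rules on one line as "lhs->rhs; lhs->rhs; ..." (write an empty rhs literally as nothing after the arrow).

  | bbab => b
  | babaaabb => babbbb => baabb => baaa => bb => a
  | bbbbaa => abbaa => aa
  | bbb => ab

aaa->b; bb->a; bba->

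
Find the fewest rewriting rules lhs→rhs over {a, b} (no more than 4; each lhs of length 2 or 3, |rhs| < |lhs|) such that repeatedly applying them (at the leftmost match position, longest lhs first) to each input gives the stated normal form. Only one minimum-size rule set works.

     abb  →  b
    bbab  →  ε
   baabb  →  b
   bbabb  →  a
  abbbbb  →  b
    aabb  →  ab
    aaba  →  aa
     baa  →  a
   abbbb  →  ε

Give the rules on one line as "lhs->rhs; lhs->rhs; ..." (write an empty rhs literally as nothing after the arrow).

abb->b; ba->; bab->a; bbb->

  | abb => b
  | bbab => ba => ε
  | baabb => abb => b
  | bbabb => bab => a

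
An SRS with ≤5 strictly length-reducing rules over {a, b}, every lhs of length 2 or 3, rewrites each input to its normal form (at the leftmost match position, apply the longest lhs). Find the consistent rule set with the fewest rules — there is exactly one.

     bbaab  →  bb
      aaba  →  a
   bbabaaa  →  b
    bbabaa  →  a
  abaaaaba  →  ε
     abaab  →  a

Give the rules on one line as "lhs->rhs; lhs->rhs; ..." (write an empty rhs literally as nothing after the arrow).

  | bbaab => baab => aab => bb
  | aaba => bba => ba => a
  | bbabaaa => babaaa => abaaa => aa => b
  | bbabaa => babaa => abaa => a

aa->b; ab->a; aba->; ba->a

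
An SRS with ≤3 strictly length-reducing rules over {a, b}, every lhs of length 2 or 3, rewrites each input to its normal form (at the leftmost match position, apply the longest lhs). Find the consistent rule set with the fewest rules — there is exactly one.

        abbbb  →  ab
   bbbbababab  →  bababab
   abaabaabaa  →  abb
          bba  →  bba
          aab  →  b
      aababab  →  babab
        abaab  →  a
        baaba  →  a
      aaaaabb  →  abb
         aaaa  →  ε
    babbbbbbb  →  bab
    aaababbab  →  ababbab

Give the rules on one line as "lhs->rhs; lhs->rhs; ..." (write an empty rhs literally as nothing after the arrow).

  | abbbb => ab
  | bbbbababab => bababab
  | abaabaabaa => abbbaabaa => aaabaa => abaa => abb
  | bba

aa->; baa->bb; bbb->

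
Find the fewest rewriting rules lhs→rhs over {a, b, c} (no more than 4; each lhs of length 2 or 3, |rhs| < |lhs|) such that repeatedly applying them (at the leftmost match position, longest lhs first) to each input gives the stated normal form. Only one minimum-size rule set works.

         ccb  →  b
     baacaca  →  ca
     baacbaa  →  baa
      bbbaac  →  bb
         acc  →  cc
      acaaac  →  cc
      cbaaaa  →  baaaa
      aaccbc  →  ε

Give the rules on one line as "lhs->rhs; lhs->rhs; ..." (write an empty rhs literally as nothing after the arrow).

  | ccb => cb => b
  | baacaca => bacaca => bcaca => aca => ca
  | baacbaa => bacbaa => bcbaa => baa
  | bbbaac => bbbac => bbbc => bb

ac->c; bc->; cb->b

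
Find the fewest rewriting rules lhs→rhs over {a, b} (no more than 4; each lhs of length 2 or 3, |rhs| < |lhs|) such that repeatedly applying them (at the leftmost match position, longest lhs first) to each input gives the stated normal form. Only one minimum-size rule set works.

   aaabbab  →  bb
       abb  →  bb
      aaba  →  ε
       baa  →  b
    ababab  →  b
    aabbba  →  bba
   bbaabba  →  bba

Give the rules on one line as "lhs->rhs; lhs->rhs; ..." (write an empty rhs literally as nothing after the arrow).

  | aaabbab => abbab => bbab => bb
  | abb => bb
  | aaba => aa => ε
  | baa => b

aa->; aab->a; ab->b; bab->b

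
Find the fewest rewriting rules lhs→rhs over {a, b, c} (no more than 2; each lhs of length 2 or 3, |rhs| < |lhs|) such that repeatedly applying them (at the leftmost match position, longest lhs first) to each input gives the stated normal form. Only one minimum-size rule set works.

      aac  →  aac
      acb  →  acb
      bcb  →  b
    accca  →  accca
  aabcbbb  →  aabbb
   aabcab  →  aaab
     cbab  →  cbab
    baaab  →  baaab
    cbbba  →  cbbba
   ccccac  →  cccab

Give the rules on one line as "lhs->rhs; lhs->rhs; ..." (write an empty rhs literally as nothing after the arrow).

bc->; cac->ab

  | aac
  | acb
  | bcb => b
  | accca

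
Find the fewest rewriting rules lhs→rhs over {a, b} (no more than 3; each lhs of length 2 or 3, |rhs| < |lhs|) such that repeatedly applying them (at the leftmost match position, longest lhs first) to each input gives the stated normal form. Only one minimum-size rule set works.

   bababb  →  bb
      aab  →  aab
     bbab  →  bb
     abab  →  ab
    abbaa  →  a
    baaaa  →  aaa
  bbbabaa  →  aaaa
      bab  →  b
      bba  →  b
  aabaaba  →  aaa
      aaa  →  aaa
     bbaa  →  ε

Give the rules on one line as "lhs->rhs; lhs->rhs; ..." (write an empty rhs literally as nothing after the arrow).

ba->; bbb->aa

  | bababb => babb => bb
  | aab
  | bbab => bb
  | abab => ab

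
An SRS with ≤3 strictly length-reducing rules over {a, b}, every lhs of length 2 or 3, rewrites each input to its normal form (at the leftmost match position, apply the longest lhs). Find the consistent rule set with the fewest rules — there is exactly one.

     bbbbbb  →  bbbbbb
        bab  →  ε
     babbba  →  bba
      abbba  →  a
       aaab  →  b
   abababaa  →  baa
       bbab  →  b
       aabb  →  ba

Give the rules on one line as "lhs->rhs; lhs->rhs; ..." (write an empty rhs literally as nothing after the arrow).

ab->b; abb->ba; bab->

  | bbbbbb
  | bab => ε
  | babbba => bba
  | abbba => baba => a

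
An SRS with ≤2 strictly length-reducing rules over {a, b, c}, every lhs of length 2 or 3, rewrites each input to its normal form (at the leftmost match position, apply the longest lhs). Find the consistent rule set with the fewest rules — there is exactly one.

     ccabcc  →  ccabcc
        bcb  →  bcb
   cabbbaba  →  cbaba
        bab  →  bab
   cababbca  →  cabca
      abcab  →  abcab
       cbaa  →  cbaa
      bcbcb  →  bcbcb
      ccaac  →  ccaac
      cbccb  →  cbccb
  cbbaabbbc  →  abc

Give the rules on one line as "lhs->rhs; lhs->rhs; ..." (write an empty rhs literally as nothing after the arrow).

  | ccabcc
  | bcb
  | cabbbaba => cbaba
  | bab

abb->; cbb->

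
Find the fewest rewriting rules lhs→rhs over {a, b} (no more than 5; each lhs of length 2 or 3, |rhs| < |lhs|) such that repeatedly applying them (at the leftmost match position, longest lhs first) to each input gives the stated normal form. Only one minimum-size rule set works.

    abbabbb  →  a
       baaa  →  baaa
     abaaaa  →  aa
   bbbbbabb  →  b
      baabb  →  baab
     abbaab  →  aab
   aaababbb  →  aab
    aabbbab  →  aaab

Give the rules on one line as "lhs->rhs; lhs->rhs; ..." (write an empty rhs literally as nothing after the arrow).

aba->bb; bb->b; bba->; bbb->

  | abbabbb => abbb => a
  | baaa
  | abaaaa => bbaaa => aa
  | bbbbbabb => bbabb => bb => b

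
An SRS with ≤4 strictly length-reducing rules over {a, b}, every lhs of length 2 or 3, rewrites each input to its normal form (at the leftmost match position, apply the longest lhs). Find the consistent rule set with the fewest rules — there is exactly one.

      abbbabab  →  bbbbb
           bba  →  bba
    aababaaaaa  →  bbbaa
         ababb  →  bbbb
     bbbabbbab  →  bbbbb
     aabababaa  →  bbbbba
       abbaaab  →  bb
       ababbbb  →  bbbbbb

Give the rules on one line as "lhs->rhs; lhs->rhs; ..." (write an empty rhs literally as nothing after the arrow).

  | abbbabab => bbabab => bbbbb
  | bba
  | aababaaaaa => ababaaaaa => bbbaaaaa => bbbaa
  | ababb => bbbb

aaa->; aab->ab; ab->; aba->bb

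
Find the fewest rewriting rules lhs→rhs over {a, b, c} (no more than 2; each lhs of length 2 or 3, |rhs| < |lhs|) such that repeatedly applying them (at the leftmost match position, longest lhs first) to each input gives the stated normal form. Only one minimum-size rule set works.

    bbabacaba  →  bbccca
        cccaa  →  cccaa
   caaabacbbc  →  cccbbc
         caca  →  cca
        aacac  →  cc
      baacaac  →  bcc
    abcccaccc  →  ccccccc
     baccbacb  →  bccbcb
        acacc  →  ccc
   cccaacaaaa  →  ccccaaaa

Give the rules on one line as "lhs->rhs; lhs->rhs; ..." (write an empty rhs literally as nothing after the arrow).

  | bbabacaba => bbcacaba => bbccaba => bbccca
  | cccaa
  | caaabacbbc => caacacbbc => cacacbbc => ccacbbc => cccbbc
  | caca => cca

ab->c; ac->c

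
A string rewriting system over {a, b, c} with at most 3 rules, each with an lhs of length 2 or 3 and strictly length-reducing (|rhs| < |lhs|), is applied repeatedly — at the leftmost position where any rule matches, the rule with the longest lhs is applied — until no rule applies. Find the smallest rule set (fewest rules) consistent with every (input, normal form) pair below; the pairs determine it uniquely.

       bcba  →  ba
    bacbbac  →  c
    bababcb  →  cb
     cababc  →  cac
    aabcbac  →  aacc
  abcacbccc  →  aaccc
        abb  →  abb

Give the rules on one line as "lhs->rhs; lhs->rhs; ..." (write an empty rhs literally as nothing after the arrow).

aba->ac; bac->c; bc->

  | bcba => ba
  | bacbbac => cbbac => cbc => c
  | bababcb => bacbcb => cbcb => cb
  | cababc => cacbc => cac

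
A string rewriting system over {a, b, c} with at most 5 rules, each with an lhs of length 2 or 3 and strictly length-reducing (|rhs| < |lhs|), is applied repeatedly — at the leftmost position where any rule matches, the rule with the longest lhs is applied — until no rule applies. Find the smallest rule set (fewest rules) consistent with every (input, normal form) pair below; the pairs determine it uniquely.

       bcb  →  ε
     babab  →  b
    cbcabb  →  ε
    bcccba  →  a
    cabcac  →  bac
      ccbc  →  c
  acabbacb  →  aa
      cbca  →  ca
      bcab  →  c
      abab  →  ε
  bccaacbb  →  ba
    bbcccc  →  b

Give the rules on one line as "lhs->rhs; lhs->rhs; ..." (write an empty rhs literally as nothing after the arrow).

ab->; bc->c; cb->; cc->b

  | bcb => cb => ε
  | babab => bab => b
  | cbcabb => cabb => cb => ε
  | bcccba => cccba => bcba => cba => a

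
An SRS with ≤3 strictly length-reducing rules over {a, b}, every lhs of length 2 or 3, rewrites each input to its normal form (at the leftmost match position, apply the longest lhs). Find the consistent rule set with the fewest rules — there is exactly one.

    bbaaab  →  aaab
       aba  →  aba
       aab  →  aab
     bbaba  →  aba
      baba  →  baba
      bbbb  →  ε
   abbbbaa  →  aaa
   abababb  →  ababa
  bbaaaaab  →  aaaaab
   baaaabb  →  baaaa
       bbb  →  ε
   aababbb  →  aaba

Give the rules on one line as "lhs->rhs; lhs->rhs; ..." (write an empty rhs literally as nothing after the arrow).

bb->; bbb->bb

  | bbaaab => aaab
  | aba
  | aab
  | bbaba => aba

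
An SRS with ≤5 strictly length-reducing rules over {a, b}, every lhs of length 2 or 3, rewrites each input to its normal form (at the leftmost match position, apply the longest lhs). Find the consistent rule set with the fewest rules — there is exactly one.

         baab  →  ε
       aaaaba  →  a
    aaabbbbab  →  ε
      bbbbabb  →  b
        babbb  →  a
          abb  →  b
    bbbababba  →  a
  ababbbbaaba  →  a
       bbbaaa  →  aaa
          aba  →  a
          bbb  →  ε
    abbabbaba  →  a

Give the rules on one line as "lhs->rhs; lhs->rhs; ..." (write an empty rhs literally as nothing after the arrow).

aab->ab; ab->; ba->a; bb->a

  | baab => aab => ab => ε
  | aaaaba => aaaba => aaba => aba => a
  | aaabbbbab => aabbbbab => abbbbab => bbbab => abab => ab => ε
  | bbbbabb => abbabb => babb => abb => b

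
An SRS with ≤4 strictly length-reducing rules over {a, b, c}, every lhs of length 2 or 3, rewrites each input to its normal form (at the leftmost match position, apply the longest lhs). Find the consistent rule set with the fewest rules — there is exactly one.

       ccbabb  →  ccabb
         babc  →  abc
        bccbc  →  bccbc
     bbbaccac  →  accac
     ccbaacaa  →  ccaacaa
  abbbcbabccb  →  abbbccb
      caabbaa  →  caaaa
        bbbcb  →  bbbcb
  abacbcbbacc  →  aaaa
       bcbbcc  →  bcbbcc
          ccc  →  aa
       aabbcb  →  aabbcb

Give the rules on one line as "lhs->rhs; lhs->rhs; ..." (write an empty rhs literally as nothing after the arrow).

ba->a; bca->; ccc->aa

  | ccbabb => ccabb
  | babc => abc
  | bccbc
  | bbbaccac => bbaccac => baccac => accac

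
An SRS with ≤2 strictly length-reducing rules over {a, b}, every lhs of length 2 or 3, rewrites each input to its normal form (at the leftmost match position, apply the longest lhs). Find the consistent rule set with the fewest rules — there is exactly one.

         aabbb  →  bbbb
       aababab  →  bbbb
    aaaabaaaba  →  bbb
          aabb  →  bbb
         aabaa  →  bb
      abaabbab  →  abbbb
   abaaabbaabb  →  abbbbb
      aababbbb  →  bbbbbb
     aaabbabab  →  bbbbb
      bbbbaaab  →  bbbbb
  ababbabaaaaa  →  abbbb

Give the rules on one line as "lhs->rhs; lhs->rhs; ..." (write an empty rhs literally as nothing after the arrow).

aa->b; ba->b

  | aabbb => bbbb
  | aababab => bbabab => bbbab => bbbb
  | aaaabaaaba => baabaaaba => babaaaba => bbaaaba => bbaaba => bbaba => bbba => bbb
  | aabb => bbb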